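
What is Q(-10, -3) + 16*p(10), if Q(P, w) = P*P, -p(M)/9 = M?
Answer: -1340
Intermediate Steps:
p(M) = -9*M
Q(P, w) = P**2
Q(-10, -3) + 16*p(10) = (-10)**2 + 16*(-9*10) = 100 + 16*(-90) = 100 - 1440 = -1340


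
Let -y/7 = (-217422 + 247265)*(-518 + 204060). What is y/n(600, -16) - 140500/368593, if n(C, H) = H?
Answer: 7836310647560903/2948744 ≈ 2.6575e+9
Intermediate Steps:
y = -42520127342 (y = -7*(-217422 + 247265)*(-518 + 204060) = -208901*203542 = -7*6074303906 = -42520127342)
y/n(600, -16) - 140500/368593 = -42520127342/(-16) - 140500/368593 = -42520127342*(-1/16) - 140500*1/368593 = 21260063671/8 - 140500/368593 = 7836310647560903/2948744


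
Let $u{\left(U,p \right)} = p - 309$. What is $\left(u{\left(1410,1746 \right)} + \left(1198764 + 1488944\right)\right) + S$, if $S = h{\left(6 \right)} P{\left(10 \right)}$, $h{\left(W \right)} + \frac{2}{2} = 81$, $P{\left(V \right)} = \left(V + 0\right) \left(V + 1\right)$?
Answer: $2697945$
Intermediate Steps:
$u{\left(U,p \right)} = -309 + p$
$P{\left(V \right)} = V \left(1 + V\right)$
$h{\left(W \right)} = 80$ ($h{\left(W \right)} = -1 + 81 = 80$)
$S = 8800$ ($S = 80 \cdot 10 \left(1 + 10\right) = 80 \cdot 10 \cdot 11 = 80 \cdot 110 = 8800$)
$\left(u{\left(1410,1746 \right)} + \left(1198764 + 1488944\right)\right) + S = \left(\left(-309 + 1746\right) + \left(1198764 + 1488944\right)\right) + 8800 = \left(1437 + 2687708\right) + 8800 = 2689145 + 8800 = 2697945$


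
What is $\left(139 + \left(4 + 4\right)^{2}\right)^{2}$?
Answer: $41209$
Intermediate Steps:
$\left(139 + \left(4 + 4\right)^{2}\right)^{2} = \left(139 + 8^{2}\right)^{2} = \left(139 + 64\right)^{2} = 203^{2} = 41209$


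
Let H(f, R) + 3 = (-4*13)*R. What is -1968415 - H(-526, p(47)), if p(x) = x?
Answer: -1965968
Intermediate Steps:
H(f, R) = -3 - 52*R (H(f, R) = -3 + (-4*13)*R = -3 - 52*R)
-1968415 - H(-526, p(47)) = -1968415 - (-3 - 52*47) = -1968415 - (-3 - 2444) = -1968415 - 1*(-2447) = -1968415 + 2447 = -1965968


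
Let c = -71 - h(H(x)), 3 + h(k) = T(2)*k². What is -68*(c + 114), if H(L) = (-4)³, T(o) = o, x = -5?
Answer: 553928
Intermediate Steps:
H(L) = -64
h(k) = -3 + 2*k²
c = -8260 (c = -71 - (-3 + 2*(-64)²) = -71 - (-3 + 2*4096) = -71 - (-3 + 8192) = -71 - 1*8189 = -71 - 8189 = -8260)
-68*(c + 114) = -68*(-8260 + 114) = -68*(-8146) = 553928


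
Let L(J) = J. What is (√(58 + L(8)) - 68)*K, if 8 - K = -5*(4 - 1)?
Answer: -1564 + 23*√66 ≈ -1377.1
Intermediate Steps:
K = 23 (K = 8 - (-5)*(4 - 1) = 8 - (-5)*3 = 8 - 1*(-15) = 8 + 15 = 23)
(√(58 + L(8)) - 68)*K = (√(58 + 8) - 68)*23 = (√66 - 68)*23 = (-68 + √66)*23 = -1564 + 23*√66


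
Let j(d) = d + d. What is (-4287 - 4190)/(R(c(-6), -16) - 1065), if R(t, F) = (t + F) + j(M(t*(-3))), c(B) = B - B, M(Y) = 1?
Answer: 8477/1079 ≈ 7.8563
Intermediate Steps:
j(d) = 2*d
c(B) = 0
R(t, F) = 2 + F + t (R(t, F) = (t + F) + 2*1 = (F + t) + 2 = 2 + F + t)
(-4287 - 4190)/(R(c(-6), -16) - 1065) = (-4287 - 4190)/((2 - 16 + 0) - 1065) = -8477/(-14 - 1065) = -8477/(-1079) = -8477*(-1/1079) = 8477/1079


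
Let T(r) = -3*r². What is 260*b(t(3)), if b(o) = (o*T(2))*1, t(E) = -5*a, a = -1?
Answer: -15600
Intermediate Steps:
t(E) = 5 (t(E) = -5*(-1) = 5)
b(o) = -12*o (b(o) = (o*(-3*2²))*1 = (o*(-3*4))*1 = (o*(-12))*1 = -12*o*1 = -12*o)
260*b(t(3)) = 260*(-12*5) = 260*(-60) = -15600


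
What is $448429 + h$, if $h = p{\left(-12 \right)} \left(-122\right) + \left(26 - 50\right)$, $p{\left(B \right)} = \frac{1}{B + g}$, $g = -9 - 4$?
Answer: $\frac{11210247}{25} \approx 4.4841 \cdot 10^{5}$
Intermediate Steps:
$g = -13$ ($g = -9 - 4 = -13$)
$p{\left(B \right)} = \frac{1}{-13 + B}$ ($p{\left(B \right)} = \frac{1}{B - 13} = \frac{1}{-13 + B}$)
$h = - \frac{478}{25}$ ($h = \frac{1}{-13 - 12} \left(-122\right) + \left(26 - 50\right) = \frac{1}{-25} \left(-122\right) + \left(26 - 50\right) = \left(- \frac{1}{25}\right) \left(-122\right) - 24 = \frac{122}{25} - 24 = - \frac{478}{25} \approx -19.12$)
$448429 + h = 448429 - \frac{478}{25} = \frac{11210247}{25}$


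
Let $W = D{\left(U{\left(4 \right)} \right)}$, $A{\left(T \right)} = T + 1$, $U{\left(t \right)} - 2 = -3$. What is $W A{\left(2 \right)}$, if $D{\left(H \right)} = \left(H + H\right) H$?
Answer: $6$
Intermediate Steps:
$U{\left(t \right)} = -1$ ($U{\left(t \right)} = 2 - 3 = -1$)
$A{\left(T \right)} = 1 + T$
$D{\left(H \right)} = 2 H^{2}$ ($D{\left(H \right)} = 2 H H = 2 H^{2}$)
$W = 2$ ($W = 2 \left(-1\right)^{2} = 2 \cdot 1 = 2$)
$W A{\left(2 \right)} = 2 \left(1 + 2\right) = 2 \cdot 3 = 6$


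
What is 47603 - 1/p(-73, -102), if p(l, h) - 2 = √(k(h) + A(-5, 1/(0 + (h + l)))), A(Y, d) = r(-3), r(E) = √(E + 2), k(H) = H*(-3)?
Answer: 47603 - 1/(2 + √(306 + I)) ≈ 47603.0 + 7.5224e-5*I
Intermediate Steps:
k(H) = -3*H
r(E) = √(2 + E)
A(Y, d) = I (A(Y, d) = √(2 - 3) = √(-1) = I)
p(l, h) = 2 + √(I - 3*h) (p(l, h) = 2 + √(-3*h + I) = 2 + √(I - 3*h))
47603 - 1/p(-73, -102) = 47603 - 1/(2 + √(I - 3*(-102))) = 47603 - 1/(2 + √(I + 306)) = 47603 - 1/(2 + √(306 + I))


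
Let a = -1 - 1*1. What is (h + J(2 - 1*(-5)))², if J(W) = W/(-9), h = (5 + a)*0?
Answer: 49/81 ≈ 0.60494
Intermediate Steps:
a = -2 (a = -1 - 1 = -2)
h = 0 (h = (5 - 2)*0 = 3*0 = 0)
J(W) = -W/9 (J(W) = W*(-⅑) = -W/9)
(h + J(2 - 1*(-5)))² = (0 - (2 - 1*(-5))/9)² = (0 - (2 + 5)/9)² = (0 - ⅑*7)² = (0 - 7/9)² = (-7/9)² = 49/81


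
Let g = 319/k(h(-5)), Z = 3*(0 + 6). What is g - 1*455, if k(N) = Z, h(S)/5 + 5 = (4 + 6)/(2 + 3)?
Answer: -7871/18 ≈ -437.28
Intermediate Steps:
h(S) = -15 (h(S) = -25 + 5*((4 + 6)/(2 + 3)) = -25 + 5*(10/5) = -25 + 5*(10*(⅕)) = -25 + 5*2 = -25 + 10 = -15)
Z = 18 (Z = 3*6 = 18)
k(N) = 18
g = 319/18 ≈ 17.722
g - 1*455 = 319/18 - 1*455 = 319/18 - 455 = -7871/18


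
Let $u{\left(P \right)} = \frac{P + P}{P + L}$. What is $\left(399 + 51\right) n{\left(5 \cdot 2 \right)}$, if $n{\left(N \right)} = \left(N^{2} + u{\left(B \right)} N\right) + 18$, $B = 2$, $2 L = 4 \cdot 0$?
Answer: $62100$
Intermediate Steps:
$L = 0$ ($L = \frac{4 \cdot 0}{2} = \frac{1}{2} \cdot 0 = 0$)
$u{\left(P \right)} = 2$ ($u{\left(P \right)} = \frac{P + P}{P + 0} = \frac{2 P}{P} = 2$)
$n{\left(N \right)} = 18 + N^{2} + 2 N$ ($n{\left(N \right)} = \left(N^{2} + 2 N\right) + 18 = 18 + N^{2} + 2 N$)
$\left(399 + 51\right) n{\left(5 \cdot 2 \right)} = \left(399 + 51\right) \left(18 + \left(5 \cdot 2\right)^{2} + 2 \cdot 5 \cdot 2\right) = 450 \left(18 + 10^{2} + 2 \cdot 10\right) = 450 \left(18 + 100 + 20\right) = 450 \cdot 138 = 62100$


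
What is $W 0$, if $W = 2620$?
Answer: $0$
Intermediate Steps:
$W 0 = 2620 \cdot 0 = 0$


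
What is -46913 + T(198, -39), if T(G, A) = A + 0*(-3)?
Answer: -46952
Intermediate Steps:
T(G, A) = A (T(G, A) = A + 0 = A)
-46913 + T(198, -39) = -46913 - 39 = -46952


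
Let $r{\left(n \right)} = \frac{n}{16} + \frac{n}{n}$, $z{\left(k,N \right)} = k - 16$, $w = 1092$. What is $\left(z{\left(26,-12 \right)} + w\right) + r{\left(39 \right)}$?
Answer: $\frac{17687}{16} \approx 1105.4$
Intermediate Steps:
$z{\left(k,N \right)} = -16 + k$ ($z{\left(k,N \right)} = k - 16 = -16 + k$)
$r{\left(n \right)} = 1 + \frac{n}{16}$ ($r{\left(n \right)} = n \frac{1}{16} + 1 = \frac{n}{16} + 1 = 1 + \frac{n}{16}$)
$\left(z{\left(26,-12 \right)} + w\right) + r{\left(39 \right)} = \left(\left(-16 + 26\right) + 1092\right) + \left(1 + \frac{1}{16} \cdot 39\right) = \left(10 + 1092\right) + \left(1 + \frac{39}{16}\right) = 1102 + \frac{55}{16} = \frac{17687}{16}$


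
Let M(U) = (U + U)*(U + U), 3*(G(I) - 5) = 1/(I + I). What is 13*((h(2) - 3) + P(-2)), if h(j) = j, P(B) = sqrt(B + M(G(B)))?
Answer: -13 + 13*sqrt(3409)/6 ≈ 113.50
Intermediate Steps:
G(I) = 5 + 1/(6*I) (G(I) = 5 + 1/(3*(I + I)) = 5 + 1/(3*((2*I))) = 5 + (1/(2*I))/3 = 5 + 1/(6*I))
M(U) = 4*U**2 (M(U) = (2*U)*(2*U) = 4*U**2)
P(B) = sqrt(B + 4*(5 + 1/(6*B))**2)
13*((h(2) - 3) + P(-2)) = 13*((2 - 3) + sqrt(900 + (-2)**(-2) + 9*(-2) + 60/(-2))/3) = 13*(-1 + sqrt(900 + 1/4 - 18 + 60*(-1/2))/3) = 13*(-1 + sqrt(900 + 1/4 - 18 - 30)/3) = 13*(-1 + sqrt(3409/4)/3) = 13*(-1 + (sqrt(3409)/2)/3) = 13*(-1 + sqrt(3409)/6) = -13 + 13*sqrt(3409)/6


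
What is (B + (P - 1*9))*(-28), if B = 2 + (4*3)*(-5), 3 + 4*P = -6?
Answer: 1939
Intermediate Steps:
P = -9/4 (P = -¾ + (¼)*(-6) = -¾ - 3/2 = -9/4 ≈ -2.2500)
B = -58 (B = 2 + 12*(-5) = 2 - 60 = -58)
(B + (P - 1*9))*(-28) = (-58 + (-9/4 - 1*9))*(-28) = (-58 + (-9/4 - 9))*(-28) = (-58 - 45/4)*(-28) = -277/4*(-28) = 1939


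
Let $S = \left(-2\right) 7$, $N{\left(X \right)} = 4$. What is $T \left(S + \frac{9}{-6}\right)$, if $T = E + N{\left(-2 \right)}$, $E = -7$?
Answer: $\frac{93}{2} \approx 46.5$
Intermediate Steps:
$S = -14$
$T = -3$ ($T = -7 + 4 = -3$)
$T \left(S + \frac{9}{-6}\right) = - 3 \left(-14 + \frac{9}{-6}\right) = - 3 \left(-14 + 9 \left(- \frac{1}{6}\right)\right) = - 3 \left(-14 - \frac{3}{2}\right) = \left(-3\right) \left(- \frac{31}{2}\right) = \frac{93}{2}$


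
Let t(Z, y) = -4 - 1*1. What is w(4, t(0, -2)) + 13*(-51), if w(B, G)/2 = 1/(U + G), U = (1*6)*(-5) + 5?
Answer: -9946/15 ≈ -663.07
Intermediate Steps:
U = -25 (U = 6*(-5) + 5 = -30 + 5 = -25)
t(Z, y) = -5 (t(Z, y) = -4 - 1 = -5)
w(B, G) = 2/(-25 + G)
w(4, t(0, -2)) + 13*(-51) = 2/(-25 - 5) + 13*(-51) = 2/(-30) - 663 = 2*(-1/30) - 663 = -1/15 - 663 = -9946/15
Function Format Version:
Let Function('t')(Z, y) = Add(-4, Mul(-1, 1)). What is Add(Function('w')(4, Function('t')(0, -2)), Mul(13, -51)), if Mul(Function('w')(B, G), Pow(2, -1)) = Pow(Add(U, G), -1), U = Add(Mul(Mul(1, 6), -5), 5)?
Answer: Rational(-9946, 15) ≈ -663.07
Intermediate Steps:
U = -25 (U = Add(Mul(6, -5), 5) = Add(-30, 5) = -25)
Function('t')(Z, y) = -5 (Function('t')(Z, y) = Add(-4, -1) = -5)
Function('w')(B, G) = Mul(2, Pow(Add(-25, G), -1))
Add(Function('w')(4, Function('t')(0, -2)), Mul(13, -51)) = Add(Mul(2, Pow(Add(-25, -5), -1)), Mul(13, -51)) = Add(Mul(2, Pow(-30, -1)), -663) = Add(Mul(2, Rational(-1, 30)), -663) = Add(Rational(-1, 15), -663) = Rational(-9946, 15)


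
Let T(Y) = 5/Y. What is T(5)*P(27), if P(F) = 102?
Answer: 102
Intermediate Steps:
T(5)*P(27) = (5/5)*102 = (5*(⅕))*102 = 1*102 = 102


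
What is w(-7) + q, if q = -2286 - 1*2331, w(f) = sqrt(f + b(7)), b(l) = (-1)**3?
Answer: -4617 + 2*I*sqrt(2) ≈ -4617.0 + 2.8284*I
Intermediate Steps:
b(l) = -1
w(f) = sqrt(-1 + f) (w(f) = sqrt(f - 1) = sqrt(-1 + f))
q = -4617 (q = -2286 - 2331 = -4617)
w(-7) + q = sqrt(-1 - 7) - 4617 = sqrt(-8) - 4617 = 2*I*sqrt(2) - 4617 = -4617 + 2*I*sqrt(2)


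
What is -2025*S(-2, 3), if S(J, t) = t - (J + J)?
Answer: -14175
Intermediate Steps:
S(J, t) = t - 2*J
-2025*S(-2, 3) = -2025*(3 - 2*(-2)) = -2025*(3 + 4) = -2025*7 = -14175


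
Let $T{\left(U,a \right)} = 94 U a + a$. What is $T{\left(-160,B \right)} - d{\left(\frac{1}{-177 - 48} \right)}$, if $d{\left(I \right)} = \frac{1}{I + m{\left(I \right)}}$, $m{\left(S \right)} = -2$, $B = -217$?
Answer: $\frac{1471822038}{451} \approx 3.2635 \cdot 10^{6}$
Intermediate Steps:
$d{\left(I \right)} = \frac{1}{-2 + I}$ ($d{\left(I \right)} = \frac{1}{I - 2} = \frac{1}{-2 + I}$)
$T{\left(U,a \right)} = a + 94 U a$ ($T{\left(U,a \right)} = 94 U a + a = a + 94 U a$)
$T{\left(-160,B \right)} - d{\left(\frac{1}{-177 - 48} \right)} = - 217 \left(1 + 94 \left(-160\right)\right) - \frac{1}{-2 + \frac{1}{-177 - 48}} = - 217 \left(1 - 15040\right) - \frac{1}{-2 + \frac{1}{-225}} = \left(-217\right) \left(-15039\right) - \frac{1}{-2 - \frac{1}{225}} = 3263463 - \frac{1}{- \frac{451}{225}} = 3263463 - - \frac{225}{451} = 3263463 + \frac{225}{451} = \frac{1471822038}{451}$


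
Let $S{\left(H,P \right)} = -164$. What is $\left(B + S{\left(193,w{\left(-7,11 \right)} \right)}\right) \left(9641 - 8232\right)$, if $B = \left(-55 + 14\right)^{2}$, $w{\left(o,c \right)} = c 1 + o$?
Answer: $2137453$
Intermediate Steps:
$w{\left(o,c \right)} = c + o$
$B = 1681$ ($B = \left(-41\right)^{2} = 1681$)
$\left(B + S{\left(193,w{\left(-7,11 \right)} \right)}\right) \left(9641 - 8232\right) = \left(1681 - 164\right) \left(9641 - 8232\right) = 1517 \cdot 1409 = 2137453$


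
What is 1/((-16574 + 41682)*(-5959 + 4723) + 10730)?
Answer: -1/31022758 ≈ -3.2234e-8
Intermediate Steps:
1/((-16574 + 41682)*(-5959 + 4723) + 10730) = 1/(25108*(-1236) + 10730) = 1/(-31033488 + 10730) = 1/(-31022758) = -1/31022758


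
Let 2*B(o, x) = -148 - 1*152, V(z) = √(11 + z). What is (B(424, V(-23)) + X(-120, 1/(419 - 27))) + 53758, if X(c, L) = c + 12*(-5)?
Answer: 53428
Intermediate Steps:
B(o, x) = -150 (B(o, x) = (-148 - 1*152)/2 = (-148 - 152)/2 = (½)*(-300) = -150)
X(c, L) = -60 + c (X(c, L) = c - 60 = -60 + c)
(B(424, V(-23)) + X(-120, 1/(419 - 27))) + 53758 = (-150 + (-60 - 120)) + 53758 = (-150 - 180) + 53758 = -330 + 53758 = 53428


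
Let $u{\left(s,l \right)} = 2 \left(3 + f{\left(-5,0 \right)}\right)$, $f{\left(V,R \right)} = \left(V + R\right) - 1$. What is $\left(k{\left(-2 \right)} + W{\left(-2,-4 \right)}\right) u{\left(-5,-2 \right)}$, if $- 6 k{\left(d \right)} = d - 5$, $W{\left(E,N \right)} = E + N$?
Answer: $29$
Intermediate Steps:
$f{\left(V,R \right)} = -1 + R + V$ ($f{\left(V,R \right)} = \left(R + V\right) - 1 = -1 + R + V$)
$u{\left(s,l \right)} = -6$ ($u{\left(s,l \right)} = 2 \left(3 - 6\right) = 2 \left(-3\right) = -6$)
$k{\left(d \right)} = \frac{5}{6} - \frac{d}{6}$ ($k{\left(d \right)} = - \frac{d - 5}{6} = - \frac{-5 + d}{6} = \frac{5}{6} - \frac{d}{6}$)
$\left(k{\left(-2 \right)} + W{\left(-2,-4 \right)}\right) u{\left(-5,-2 \right)} = \left(\left(\frac{5}{6} - - \frac{1}{3}\right) - 6\right) \left(-6\right) = \left(\left(\frac{5}{6} + \frac{1}{3}\right) - 6\right) \left(-6\right) = \left(\frac{7}{6} - 6\right) \left(-6\right) = \left(- \frac{29}{6}\right) \left(-6\right) = 29$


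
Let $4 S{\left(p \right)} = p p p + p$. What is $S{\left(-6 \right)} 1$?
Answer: $- \frac{111}{2} \approx -55.5$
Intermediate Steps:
$S{\left(p \right)} = \frac{p}{4} + \frac{p^{3}}{4}$ ($S{\left(p \right)} = \frac{p p p + p}{4} = \frac{p^{2} p + p}{4} = \frac{p^{3} + p}{4} = \frac{p + p^{3}}{4} = \frac{p}{4} + \frac{p^{3}}{4}$)
$S{\left(-6 \right)} 1 = \frac{1}{4} \left(-6\right) \left(1 + \left(-6\right)^{2}\right) 1 = \frac{1}{4} \left(-6\right) \left(1 + 36\right) 1 = \frac{1}{4} \left(-6\right) 37 \cdot 1 = \left(- \frac{111}{2}\right) 1 = - \frac{111}{2}$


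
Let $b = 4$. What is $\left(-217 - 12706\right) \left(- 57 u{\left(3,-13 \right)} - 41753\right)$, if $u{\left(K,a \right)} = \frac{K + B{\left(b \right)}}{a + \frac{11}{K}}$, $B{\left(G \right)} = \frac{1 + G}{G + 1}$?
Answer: $\frac{3774808300}{7} \approx 5.3926 \cdot 10^{8}$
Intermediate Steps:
$B{\left(G \right)} = 1$ ($B{\left(G \right)} = \frac{1 + G}{1 + G} = 1$)
$u{\left(K,a \right)} = \frac{1 + K}{a + \frac{11}{K}}$ ($u{\left(K,a \right)} = \frac{K + 1}{a + \frac{11}{K}} = \frac{1 + K}{a + \frac{11}{K}}$)
$\left(-217 - 12706\right) \left(- 57 u{\left(3,-13 \right)} - 41753\right) = \left(-217 - 12706\right) \left(- 57 \frac{3 \left(1 + 3\right)}{11 + 3 \left(-13\right)} - 41753\right) = - 12923 \left(- 57 \cdot 3 \frac{1}{11 - 39} \cdot 4 - 41753\right) = - 12923 \left(- 57 \cdot 3 \frac{1}{-28} \cdot 4 - 41753\right) = - 12923 \left(- 57 \cdot 3 \left(- \frac{1}{28}\right) 4 - 41753\right) = - 12923 \left(\left(-57\right) \left(- \frac{3}{7}\right) - 41753\right) = - 12923 \left(\frac{171}{7} - 41753\right) = \left(-12923\right) \left(- \frac{292100}{7}\right) = \frac{3774808300}{7}$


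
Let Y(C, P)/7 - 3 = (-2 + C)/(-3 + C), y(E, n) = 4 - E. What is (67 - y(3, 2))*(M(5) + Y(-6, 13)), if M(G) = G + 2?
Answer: 6776/3 ≈ 2258.7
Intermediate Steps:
M(G) = 2 + G
Y(C, P) = 21 + 7*(-2 + C)/(-3 + C) (Y(C, P) = 21 + 7*((-2 + C)/(-3 + C)) = 21 + 7*(-2 + C)/(-3 + C))
(67 - y(3, 2))*(M(5) + Y(-6, 13)) = (67 - (4 - 1*3))*((2 + 5) + 7*(-11 + 4*(-6))/(-3 - 6)) = (67 - (4 - 3))*(7 + 7*(-11 - 24)/(-9)) = (67 - 1*1)*(7 + 7*(-⅑)*(-35)) = (67 - 1)*(7 + 245/9) = 66*(308/9) = 6776/3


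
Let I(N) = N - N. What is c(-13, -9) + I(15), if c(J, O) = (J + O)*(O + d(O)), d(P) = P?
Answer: 396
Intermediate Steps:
c(J, O) = 2*O*(J + O) (c(J, O) = (J + O)*(O + O) = (J + O)*(2*O) = 2*O*(J + O))
I(N) = 0
c(-13, -9) + I(15) = 2*(-9)*(-13 - 9) + 0 = 2*(-9)*(-22) + 0 = 396 + 0 = 396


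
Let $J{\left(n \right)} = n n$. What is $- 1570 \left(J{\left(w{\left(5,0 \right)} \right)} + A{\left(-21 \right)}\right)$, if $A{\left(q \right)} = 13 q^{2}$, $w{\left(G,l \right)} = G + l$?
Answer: $-9040060$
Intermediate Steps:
$J{\left(n \right)} = n^{2}$
$- 1570 \left(J{\left(w{\left(5,0 \right)} \right)} + A{\left(-21 \right)}\right) = - 1570 \left(\left(5 + 0\right)^{2} + 13 \left(-21\right)^{2}\right) = - 1570 \left(5^{2} + 13 \cdot 441\right) = - 1570 \left(25 + 5733\right) = \left(-1570\right) 5758 = -9040060$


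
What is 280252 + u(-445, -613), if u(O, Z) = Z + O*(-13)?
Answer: 285424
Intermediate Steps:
u(O, Z) = Z - 13*O
280252 + u(-445, -613) = 280252 + (-613 - 13*(-445)) = 280252 + (-613 + 5785) = 280252 + 5172 = 285424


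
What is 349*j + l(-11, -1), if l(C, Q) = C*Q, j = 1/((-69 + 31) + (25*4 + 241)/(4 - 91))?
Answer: 9754/3647 ≈ 2.6745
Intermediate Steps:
j = -87/3647 (j = 1/(-38 + (100 + 241)/(-87)) = 1/(-38 + 341*(-1/87)) = 1/(-38 - 341/87) = 1/(-3647/87) = -87/3647 ≈ -0.023855)
349*j + l(-11, -1) = 349*(-87/3647) - 11*(-1) = -30363/3647 + 11 = 9754/3647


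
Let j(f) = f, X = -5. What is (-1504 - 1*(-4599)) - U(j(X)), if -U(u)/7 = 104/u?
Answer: 14747/5 ≈ 2949.4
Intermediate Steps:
U(u) = -728/u
(-1504 - 1*(-4599)) - U(j(X)) = (-1504 - 1*(-4599)) - (-728)/(-5) = (-1504 + 4599) - (-728)*(-1)/5 = 3095 - 1*728/5 = 3095 - 728/5 = 14747/5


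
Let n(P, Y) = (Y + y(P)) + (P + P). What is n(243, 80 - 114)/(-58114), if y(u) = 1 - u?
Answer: -15/4151 ≈ -0.0036136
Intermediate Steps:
n(P, Y) = 1 + P + Y (n(P, Y) = (Y + (1 - P)) + (P + P) = (1 + Y - P) + 2*P = 1 + P + Y)
n(243, 80 - 114)/(-58114) = (1 + 243 + (80 - 114))/(-58114) = (1 + 243 - 34)*(-1/58114) = 210*(-1/58114) = -15/4151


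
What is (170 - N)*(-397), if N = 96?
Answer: -29378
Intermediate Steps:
(170 - N)*(-397) = (170 - 1*96)*(-397) = (170 - 96)*(-397) = 74*(-397) = -29378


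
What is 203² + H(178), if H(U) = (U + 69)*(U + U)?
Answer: 129141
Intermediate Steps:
H(U) = 2*U*(69 + U) (H(U) = (69 + U)*(2*U) = 2*U*(69 + U))
203² + H(178) = 203² + 2*178*(69 + 178) = 41209 + 2*178*247 = 41209 + 87932 = 129141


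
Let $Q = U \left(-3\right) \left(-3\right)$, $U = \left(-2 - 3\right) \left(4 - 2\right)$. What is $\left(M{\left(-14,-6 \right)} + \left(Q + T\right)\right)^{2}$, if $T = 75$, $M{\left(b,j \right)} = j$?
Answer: $441$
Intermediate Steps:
$U = -10$ ($U = \left(-5\right) 2 = -10$)
$Q = -90$ ($Q = \left(-10\right) \left(-3\right) \left(-3\right) = 30 \left(-3\right) = -90$)
$\left(M{\left(-14,-6 \right)} + \left(Q + T\right)\right)^{2} = \left(-6 + \left(-90 + 75\right)\right)^{2} = \left(-6 - 15\right)^{2} = \left(-21\right)^{2} = 441$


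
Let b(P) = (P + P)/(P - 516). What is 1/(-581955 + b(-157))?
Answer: -673/391655401 ≈ -1.7183e-6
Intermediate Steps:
b(P) = 2*P/(-516 + P) (b(P) = (2*P)/(-516 + P) = 2*P/(-516 + P))
1/(-581955 + b(-157)) = 1/(-581955 + 2*(-157)/(-516 - 157)) = 1/(-581955 + 2*(-157)/(-673)) = 1/(-581955 + 2*(-157)*(-1/673)) = 1/(-581955 + 314/673) = 1/(-391655401/673) = -673/391655401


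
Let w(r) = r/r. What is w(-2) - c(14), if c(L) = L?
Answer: -13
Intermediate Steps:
w(r) = 1
w(-2) - c(14) = 1 - 1*14 = 1 - 14 = -13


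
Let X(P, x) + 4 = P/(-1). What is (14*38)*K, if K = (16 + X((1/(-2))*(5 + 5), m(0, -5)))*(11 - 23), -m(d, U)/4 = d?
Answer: -108528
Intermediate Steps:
m(d, U) = -4*d
X(P, x) = -4 - P (X(P, x) = -4 + P/(-1) = -4 + P*(-1) = -4 - P)
K = -204 (K = (16 + (-4 - 1/(-2)*(5 + 5)))*(11 - 23) = (16 + (-4 - 1*(-1/2)*10))*(-12) = (16 + (-4 - (-1)*10/2))*(-12) = (16 + (-4 - 1*(-5)))*(-12) = (16 + (-4 + 5))*(-12) = (16 + 1)*(-12) = 17*(-12) = -204)
(14*38)*K = (14*38)*(-204) = 532*(-204) = -108528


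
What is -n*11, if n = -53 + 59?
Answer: -66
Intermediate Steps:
n = 6
-n*11 = -6*11 = -1*66 = -66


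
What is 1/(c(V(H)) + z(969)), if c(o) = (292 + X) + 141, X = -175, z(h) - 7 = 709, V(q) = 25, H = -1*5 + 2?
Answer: 1/974 ≈ 0.0010267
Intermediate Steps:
H = -3 (H = -5 + 2 = -3)
z(h) = 716 (z(h) = 7 + 709 = 716)
c(o) = 258 (c(o) = (292 - 175) + 141 = 117 + 141 = 258)
1/(c(V(H)) + z(969)) = 1/(258 + 716) = 1/974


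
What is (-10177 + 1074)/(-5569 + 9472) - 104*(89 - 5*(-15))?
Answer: -66578671/3903 ≈ -17058.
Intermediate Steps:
(-10177 + 1074)/(-5569 + 9472) - 104*(89 - 5*(-15)) = -9103/3903 - 104*(89 + 75) = -9103*1/3903 - 104*164 = -9103/3903 - 17056 = -66578671/3903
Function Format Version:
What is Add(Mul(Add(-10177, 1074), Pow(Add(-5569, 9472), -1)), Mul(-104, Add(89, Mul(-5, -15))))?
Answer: Rational(-66578671, 3903) ≈ -17058.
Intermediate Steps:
Add(Mul(Add(-10177, 1074), Pow(Add(-5569, 9472), -1)), Mul(-104, Add(89, Mul(-5, -15)))) = Add(Mul(-9103, Pow(3903, -1)), Mul(-104, Add(89, 75))) = Add(Mul(-9103, Rational(1, 3903)), Mul(-104, 164)) = Add(Rational(-9103, 3903), -17056) = Rational(-66578671, 3903)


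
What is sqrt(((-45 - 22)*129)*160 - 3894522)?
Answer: 3*I*sqrt(586378) ≈ 2297.3*I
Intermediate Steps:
sqrt(((-45 - 22)*129)*160 - 3894522) = sqrt(-67*129*160 - 3894522) = sqrt(-8643*160 - 3894522) = sqrt(-1382880 - 3894522) = sqrt(-5277402) = 3*I*sqrt(586378)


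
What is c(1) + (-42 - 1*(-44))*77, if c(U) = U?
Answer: 155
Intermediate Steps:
c(1) + (-42 - 1*(-44))*77 = 1 + (-42 - 1*(-44))*77 = 1 + (-42 + 44)*77 = 1 + 2*77 = 1 + 154 = 155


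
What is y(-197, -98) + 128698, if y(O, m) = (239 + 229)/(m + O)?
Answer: 37965442/295 ≈ 1.2870e+5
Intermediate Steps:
y(O, m) = 468/(O + m)
y(-197, -98) + 128698 = 468/(-197 - 98) + 128698 = 468/(-295) + 128698 = 468*(-1/295) + 128698 = -468/295 + 128698 = 37965442/295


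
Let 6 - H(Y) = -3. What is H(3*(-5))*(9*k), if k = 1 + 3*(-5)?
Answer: -1134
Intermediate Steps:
H(Y) = 9 (H(Y) = 6 - 1*(-3) = 6 + 3 = 9)
k = -14 (k = 1 - 15 = -14)
H(3*(-5))*(9*k) = 9*(9*(-14)) = 9*(-126) = -1134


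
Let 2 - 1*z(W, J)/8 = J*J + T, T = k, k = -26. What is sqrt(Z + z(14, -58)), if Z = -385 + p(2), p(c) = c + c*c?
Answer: I*sqrt(27067) ≈ 164.52*I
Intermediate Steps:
p(c) = c + c**2
T = -26
z(W, J) = 224 - 8*J**2 (z(W, J) = 16 - 8*(J*J - 26) = 16 - 8*(J**2 - 26) = 16 - 8*(-26 + J**2) = 16 + (208 - 8*J**2) = 224 - 8*J**2)
Z = -379 (Z = -385 + 2*(1 + 2) = -385 + 2*3 = -385 + 6 = -379)
sqrt(Z + z(14, -58)) = sqrt(-379 + (224 - 8*(-58)**2)) = sqrt(-379 + (224 - 8*3364)) = sqrt(-379 + (224 - 26912)) = sqrt(-379 - 26688) = sqrt(-27067) = I*sqrt(27067)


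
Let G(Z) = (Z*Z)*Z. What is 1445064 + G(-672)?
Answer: -302019384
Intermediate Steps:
G(Z) = Z³ (G(Z) = Z²*Z = Z³)
1445064 + G(-672) = 1445064 + (-672)³ = 1445064 - 303464448 = -302019384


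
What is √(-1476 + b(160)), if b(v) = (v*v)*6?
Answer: 2*√38031 ≈ 390.03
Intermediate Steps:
b(v) = 6*v² (b(v) = v²*6 = 6*v²)
√(-1476 + b(160)) = √(-1476 + 6*160²) = √(-1476 + 6*25600) = √(-1476 + 153600) = √152124 = 2*√38031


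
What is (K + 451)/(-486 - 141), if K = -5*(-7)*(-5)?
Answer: -92/209 ≈ -0.44019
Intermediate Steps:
K = -175 (K = 35*(-5) = -175)
(K + 451)/(-486 - 141) = (-175 + 451)/(-486 - 141) = 276/(-627) = 276*(-1/627) = -92/209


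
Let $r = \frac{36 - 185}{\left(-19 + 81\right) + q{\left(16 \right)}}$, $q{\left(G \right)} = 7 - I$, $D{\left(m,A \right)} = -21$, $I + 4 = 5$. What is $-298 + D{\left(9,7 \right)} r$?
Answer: $- \frac{17135}{68} \approx -251.99$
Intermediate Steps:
$I = 1$ ($I = -4 + 5 = 1$)
$q{\left(G \right)} = 6$ ($q{\left(G \right)} = 7 - 1 = 6$)
$r = - \frac{149}{68}$ ($r = \frac{36 - 185}{\left(-19 + 81\right) + 6} = - \frac{149}{62 + 6} = - \frac{149}{68} \approx -2.1912$)
$-298 + D{\left(9,7 \right)} r = -298 - - \frac{3129}{68} = -298 + \frac{3129}{68} = - \frac{17135}{68}$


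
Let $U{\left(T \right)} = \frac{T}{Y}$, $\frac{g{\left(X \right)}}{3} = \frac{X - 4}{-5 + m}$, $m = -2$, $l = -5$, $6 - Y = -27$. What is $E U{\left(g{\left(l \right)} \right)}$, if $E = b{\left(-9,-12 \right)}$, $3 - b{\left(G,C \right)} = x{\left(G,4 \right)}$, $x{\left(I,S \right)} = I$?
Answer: $\frac{108}{77} \approx 1.4026$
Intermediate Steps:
$Y = 33$ ($Y = 6 - -27 = 6 + 27 = 33$)
$g{\left(X \right)} = \frac{12}{7} - \frac{3 X}{7}$ ($g{\left(X \right)} = 3 \frac{X - 4}{-5 - 2} = 3 \frac{-4 + X}{-7} = 3 \left(-4 + X\right) \left(- \frac{1}{7}\right) = 3 \left(\frac{4}{7} - \frac{X}{7}\right) = \frac{12}{7} - \frac{3 X}{7}$)
$b{\left(G,C \right)} = 3 - G$
$U{\left(T \right)} = \frac{T}{33}$
$E = 12$ ($E = 3 - -9 = 3 + 9 = 12$)
$E U{\left(g{\left(l \right)} \right)} = 12 \frac{\frac{12}{7} - - \frac{15}{7}}{33} = 12 \frac{\frac{12}{7} + \frac{15}{7}}{33} = 12 \cdot \frac{1}{33} \cdot \frac{27}{7} = 12 \cdot \frac{9}{77} = \frac{108}{77}$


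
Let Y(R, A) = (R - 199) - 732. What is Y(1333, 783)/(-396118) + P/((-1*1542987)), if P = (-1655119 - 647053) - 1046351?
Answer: 662894976470/305602462233 ≈ 2.1691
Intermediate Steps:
Y(R, A) = -931 + R (Y(R, A) = (-199 + R) - 732 = -931 + R)
P = -3348523 (P = -2302172 - 1046351 = -3348523)
Y(1333, 783)/(-396118) + P/((-1*1542987)) = (-931 + 1333)/(-396118) - 3348523/((-1*1542987)) = 402*(-1/396118) - 3348523/(-1542987) = -201/198059 - 3348523*(-1/1542987) = -201/198059 + 3348523/1542987 = 662894976470/305602462233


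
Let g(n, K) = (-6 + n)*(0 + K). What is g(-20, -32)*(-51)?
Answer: -42432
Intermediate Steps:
g(n, K) = K*(-6 + n) (g(n, K) = (-6 + n)*K = K*(-6 + n))
g(-20, -32)*(-51) = -32*(-6 - 20)*(-51) = -32*(-26)*(-51) = 832*(-51) = -42432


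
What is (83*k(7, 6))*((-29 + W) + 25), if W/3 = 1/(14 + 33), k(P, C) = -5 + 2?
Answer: 46065/47 ≈ 980.11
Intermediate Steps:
k(P, C) = -3
W = 3/47 (W = 3/(14 + 33) = 3/47 ≈ 0.063830)
(83*k(7, 6))*((-29 + W) + 25) = (83*(-3))*((-29 + 3/47) + 25) = -249*(-1360/47 + 25) = -249*(-185/47) = 46065/47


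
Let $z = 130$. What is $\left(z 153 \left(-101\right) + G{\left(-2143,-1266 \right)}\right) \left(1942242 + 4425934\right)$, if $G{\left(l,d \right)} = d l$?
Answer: $4484138394048$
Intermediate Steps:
$\left(z 153 \left(-101\right) + G{\left(-2143,-1266 \right)}\right) \left(1942242 + 4425934\right) = \left(130 \cdot 153 \left(-101\right) - -2713038\right) \left(1942242 + 4425934\right) = \left(19890 \left(-101\right) + 2713038\right) 6368176 = \left(-2008890 + 2713038\right) 6368176 = 704148 \cdot 6368176 = 4484138394048$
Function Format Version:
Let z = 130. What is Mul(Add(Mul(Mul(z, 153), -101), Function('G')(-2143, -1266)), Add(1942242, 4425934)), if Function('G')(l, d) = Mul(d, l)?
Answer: 4484138394048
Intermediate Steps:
Mul(Add(Mul(Mul(z, 153), -101), Function('G')(-2143, -1266)), Add(1942242, 4425934)) = Mul(Add(Mul(Mul(130, 153), -101), Mul(-1266, -2143)), Add(1942242, 4425934)) = Mul(Add(Mul(19890, -101), 2713038), 6368176) = Mul(Add(-2008890, 2713038), 6368176) = Mul(704148, 6368176) = 4484138394048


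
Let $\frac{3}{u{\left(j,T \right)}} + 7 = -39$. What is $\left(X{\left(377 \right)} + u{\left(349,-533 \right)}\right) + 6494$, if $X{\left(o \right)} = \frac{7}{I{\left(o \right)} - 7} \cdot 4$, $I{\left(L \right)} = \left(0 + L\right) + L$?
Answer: $\frac{223145875}{34362} \approx 6494.0$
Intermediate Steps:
$u{\left(j,T \right)} = - \frac{3}{46}$ ($u{\left(j,T \right)} = \frac{3}{-7 - 39} = \frac{3}{-46} = 3 \left(- \frac{1}{46}\right) = - \frac{3}{46}$)
$I{\left(L \right)} = 2 L$ ($I{\left(L \right)} = L + L = 2 L$)
$X{\left(o \right)} = \frac{28}{-7 + 2 o}$ ($X{\left(o \right)} = \frac{7}{2 o - 7} \cdot 4 = \frac{7}{-7 + 2 o} 4 = \frac{28}{-7 + 2 o}$)
$\left(X{\left(377 \right)} + u{\left(349,-533 \right)}\right) + 6494 = \left(\frac{28}{-7 + 2 \cdot 377} - \frac{3}{46}\right) + 6494 = \left(\frac{28}{-7 + 754} - \frac{3}{46}\right) + 6494 = \left(\frac{28}{747} - \frac{3}{46}\right) + 6494 = - \frac{953}{34362} + 6494 = \frac{223145875}{34362}$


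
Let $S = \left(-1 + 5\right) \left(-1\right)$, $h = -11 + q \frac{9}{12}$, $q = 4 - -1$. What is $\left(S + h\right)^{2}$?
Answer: $\frac{2025}{16} \approx 126.56$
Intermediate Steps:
$q = 5$ ($q = 4 + 1 = 5$)
$h = - \frac{29}{4}$ ($h = -11 + 5 \cdot \frac{9}{12} = -11 + 5 \cdot 9 \cdot \frac{1}{12} = -11 + 5 \cdot \frac{3}{4} = -11 + \frac{15}{4} = - \frac{29}{4} \approx -7.25$)
$S = -4$ ($S = 4 \left(-1\right) = -4$)
$\left(S + h\right)^{2} = \left(-4 - \frac{29}{4}\right)^{2} = \left(- \frac{45}{4}\right)^{2} = \frac{2025}{16}$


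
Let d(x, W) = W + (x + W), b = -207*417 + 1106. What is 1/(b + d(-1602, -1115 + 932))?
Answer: -1/87181 ≈ -1.1470e-5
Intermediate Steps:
b = -85213 (b = -86319 + 1106 = -85213)
d(x, W) = x + 2*W (d(x, W) = W + (W + x) = x + 2*W)
1/(b + d(-1602, -1115 + 932)) = 1/(-85213 + (-1602 + 2*(-1115 + 932))) = 1/(-85213 + (-1602 + 2*(-183))) = 1/(-85213 + (-1602 - 366)) = 1/(-85213 - 1968) = 1/(-87181) = -1/87181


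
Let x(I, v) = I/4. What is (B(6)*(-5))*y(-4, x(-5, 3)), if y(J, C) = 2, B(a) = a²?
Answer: -360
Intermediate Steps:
x(I, v) = I/4 (x(I, v) = I*(¼) = I/4)
(B(6)*(-5))*y(-4, x(-5, 3)) = (6²*(-5))*2 = (36*(-5))*2 = -180*2 = -360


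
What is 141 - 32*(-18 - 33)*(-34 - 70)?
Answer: -169587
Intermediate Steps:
141 - 32*(-18 - 33)*(-34 - 70) = 141 - (-1632)*(-104) = 141 - 32*5304 = 141 - 169728 = -169587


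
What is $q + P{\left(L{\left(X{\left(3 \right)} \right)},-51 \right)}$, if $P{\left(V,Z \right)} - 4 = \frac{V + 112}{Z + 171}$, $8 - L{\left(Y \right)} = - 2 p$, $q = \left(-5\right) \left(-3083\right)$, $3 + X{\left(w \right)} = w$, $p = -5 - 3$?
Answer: $\frac{231298}{15} \approx 15420.0$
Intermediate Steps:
$p = -8$ ($p = -5 - 3 = -8$)
$X{\left(w \right)} = -3 + w$
$q = 15415$
$L{\left(Y \right)} = -8$ ($L{\left(Y \right)} = 8 - \left(-2\right) \left(-8\right) = 8 - 16 = -8$)
$P{\left(V,Z \right)} = 4 + \frac{112 + V}{171 + Z}$ ($P{\left(V,Z \right)} = 4 + \frac{V + 112}{Z + 171} = 4 + \frac{112 + V}{171 + Z}$)
$q + P{\left(L{\left(X{\left(3 \right)} \right)},-51 \right)} = 15415 + \frac{796 - 8 + 4 \left(-51\right)}{171 - 51} = 15415 + \frac{796 - 8 - 204}{120} = 15415 + \frac{1}{120} \cdot 584 = 15415 + \frac{73}{15} = \frac{231298}{15}$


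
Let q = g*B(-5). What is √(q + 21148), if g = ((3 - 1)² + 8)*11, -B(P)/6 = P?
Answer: 2*√6277 ≈ 158.46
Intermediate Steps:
B(P) = -6*P
g = 132 (g = (2² + 8)*11 = (4 + 8)*11 = 12*11 = 132)
q = 3960 (q = 132*(-6*(-5)) = 132*30 = 3960)
√(q + 21148) = √(3960 + 21148) = √25108 = 2*√6277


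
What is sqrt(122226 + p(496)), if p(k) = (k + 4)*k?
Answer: sqrt(370226) ≈ 608.46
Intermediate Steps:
p(k) = k*(4 + k) (p(k) = (4 + k)*k = k*(4 + k))
sqrt(122226 + p(496)) = sqrt(122226 + 496*(4 + 496)) = sqrt(122226 + 496*500) = sqrt(122226 + 248000) = sqrt(370226)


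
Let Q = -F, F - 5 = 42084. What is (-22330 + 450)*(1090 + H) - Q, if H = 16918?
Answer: -393972951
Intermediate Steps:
F = 42089 (F = 5 + 42084 = 42089)
Q = -42089 (Q = -1*42089 = -42089)
(-22330 + 450)*(1090 + H) - Q = (-22330 + 450)*(1090 + 16918) - 1*(-42089) = -21880*18008 + 42089 = -394015040 + 42089 = -393972951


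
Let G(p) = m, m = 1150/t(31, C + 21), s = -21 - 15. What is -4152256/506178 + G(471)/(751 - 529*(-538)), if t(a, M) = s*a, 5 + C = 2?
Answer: -12243545355661/1492540578618 ≈ -8.2032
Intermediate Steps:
C = -3 (C = -5 + 2 = -3)
s = -36
t(a, M) = -36*a
m = -575/558 (m = 1150/((-36*31)) = 1150/(-1116) = 1150*(-1/1116) = -575/558 ≈ -1.0305)
G(p) = -575/558
-4152256/506178 + G(471)/(751 - 529*(-538)) = -4152256/506178 - 575/(558*(751 - 529*(-538))) = -4152256*1/506178 - 575/(558*(751 + 284602)) = -2076128/253089 - 575/558/285353 = -2076128/253089 - 575/558*1/285353 = -2076128/253089 - 575/159226974 = -12243545355661/1492540578618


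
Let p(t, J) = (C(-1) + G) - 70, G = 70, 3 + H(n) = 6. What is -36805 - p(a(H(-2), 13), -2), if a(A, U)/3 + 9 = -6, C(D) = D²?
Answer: -36806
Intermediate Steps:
H(n) = 3 (H(n) = -3 + 6 = 3)
a(A, U) = -45 (a(A, U) = -27 + 3*(-6) = -27 - 18 = -45)
p(t, J) = 1 (p(t, J) = ((-1)² + 70) - 70 = (1 + 70) - 70 = 71 - 70 = 1)
-36805 - p(a(H(-2), 13), -2) = -36805 - 1*1 = -36805 - 1 = -36806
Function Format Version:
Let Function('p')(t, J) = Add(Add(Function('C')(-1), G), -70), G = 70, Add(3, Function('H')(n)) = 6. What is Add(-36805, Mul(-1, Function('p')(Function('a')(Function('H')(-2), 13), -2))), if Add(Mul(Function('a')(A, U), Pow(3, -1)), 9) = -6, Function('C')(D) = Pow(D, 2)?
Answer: -36806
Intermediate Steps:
Function('H')(n) = 3 (Function('H')(n) = Add(-3, 6) = 3)
Function('a')(A, U) = -45 (Function('a')(A, U) = Add(-27, Mul(3, -6)) = Add(-27, -18) = -45)
Function('p')(t, J) = 1 (Function('p')(t, J) = Add(Add(Pow(-1, 2), 70), -70) = Add(Add(1, 70), -70) = Add(71, -70) = 1)
Add(-36805, Mul(-1, Function('p')(Function('a')(Function('H')(-2), 13), -2))) = Add(-36805, Mul(-1, 1)) = Add(-36805, -1) = -36806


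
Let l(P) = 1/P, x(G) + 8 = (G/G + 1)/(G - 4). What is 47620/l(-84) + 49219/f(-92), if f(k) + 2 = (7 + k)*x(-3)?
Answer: -19664048747/4916 ≈ -4.0000e+6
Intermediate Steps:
x(G) = -8 + 2/(-4 + G) (x(G) = -8 + (G/G + 1)/(G - 4) = -8 + (1 + 1)/(-4 + G) = -8 + 2/(-4 + G))
f(k) = -60 - 58*k/7 (f(k) = -2 + (7 + k)*(2*(17 - 4*(-3))/(-4 - 3)) = -2 + (7 + k)*(2*(17 + 12)/(-7)) = -2 + (7 + k)*(2*(-⅐)*29) = -2 + (7 + k)*(-58/7) = -2 + (-58 - 58*k/7) = -60 - 58*k/7)
47620/l(-84) + 49219/f(-92) = 47620/(1/(-84)) + 49219/(-60 - 58/7*(-92)) = 47620/(-1/84) + 49219/(-60 + 5336/7) = 47620*(-84) + 49219/(4916/7) = -4000080 + 49219*(7/4916) = -4000080 + 344533/4916 = -19664048747/4916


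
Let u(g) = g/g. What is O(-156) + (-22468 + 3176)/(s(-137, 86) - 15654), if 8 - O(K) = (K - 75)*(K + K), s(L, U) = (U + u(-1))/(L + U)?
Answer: -2739898492/38021 ≈ -72063.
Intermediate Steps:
u(g) = 1
s(L, U) = (1 + U)/(L + U) (s(L, U) = (U + 1)/(L + U) = (1 + U)/(L + U))
O(K) = 8 - 2*K*(-75 + K) (O(K) = 8 - (K - 75)*(K + K) = 8 - (-75 + K)*2*K = 8 - 2*K*(-75 + K))
O(-156) + (-22468 + 3176)/(s(-137, 86) - 15654) = (8 - 2*(-156)**2 + 150*(-156)) + (-22468 + 3176)/((1 + 86)/(-137 + 86) - 15654) = (8 - 2*24336 - 23400) - 19292/(87/(-51) - 15654) = (8 - 48672 - 23400) - 19292/(-1/51*87 - 15654) = -72064 - 19292/(-29/17 - 15654) = -72064 - 19292/(-266147/17) = -72064 - 19292*(-17/266147) = -72064 + 46852/38021 = -2739898492/38021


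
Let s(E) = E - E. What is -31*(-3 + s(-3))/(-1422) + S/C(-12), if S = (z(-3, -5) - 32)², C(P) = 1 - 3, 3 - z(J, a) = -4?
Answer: -74078/237 ≈ -312.57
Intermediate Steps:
z(J, a) = 7 (z(J, a) = 3 - 1*(-4) = 3 + 4 = 7)
s(E) = 0
C(P) = -2
S = 625 (S = (7 - 32)² = (-25)² = 625)
-31*(-3 + s(-3))/(-1422) + S/C(-12) = -31*(-3 + 0)/(-1422) + 625/(-2) = -31*(-3)*(-1/1422) + 625*(-½) = 93*(-1/1422) - 625/2 = -31/474 - 625/2 = -74078/237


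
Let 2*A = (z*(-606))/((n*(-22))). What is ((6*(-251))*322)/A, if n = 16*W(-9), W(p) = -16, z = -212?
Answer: -227594752/5353 ≈ -42517.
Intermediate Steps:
n = -256 (n = 16*(-16) = -256)
A = 16059/1408 (A = ((-212*(-606))/((-256*(-22))))/2 = (128472/5632)/2 = (128472*(1/5632))/2 = (½)*(16059/704) = 16059/1408 ≈ 11.406)
((6*(-251))*322)/A = ((6*(-251))*322)/(16059/1408) = -1506*322*(1408/16059) = -484932*1408/16059 = -227594752/5353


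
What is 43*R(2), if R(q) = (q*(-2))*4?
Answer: -688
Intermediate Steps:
R(q) = -8*q (R(q) = -2*q*4 = -8*q)
43*R(2) = 43*(-8*2) = 43*(-16) = -688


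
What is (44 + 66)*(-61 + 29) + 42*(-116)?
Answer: -8392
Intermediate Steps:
(44 + 66)*(-61 + 29) + 42*(-116) = 110*(-32) - 4872 = -3520 - 4872 = -8392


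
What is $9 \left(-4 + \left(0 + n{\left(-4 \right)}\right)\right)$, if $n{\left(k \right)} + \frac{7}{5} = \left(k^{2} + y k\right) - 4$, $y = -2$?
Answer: $\frac{657}{5} \approx 131.4$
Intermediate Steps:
$n{\left(k \right)} = - \frac{27}{5} + k^{2} - 2 k$ ($n{\left(k \right)} = - \frac{7}{5} - \left(4 - k^{2} + 2 k\right) = - \frac{27}{5} + k^{2} - 2 k$)
$9 \left(-4 + \left(0 + n{\left(-4 \right)}\right)\right) = 9 \left(-4 + \left(0 - \left(- \frac{13}{5} - 16\right)\right)\right) = 9 \left(-4 + \left(0 + \left(- \frac{27}{5} + 16 + 8\right)\right)\right) = 9 \left(-4 + \left(0 + \frac{93}{5}\right)\right) = 9 \left(-4 + \frac{93}{5}\right) = 9 \cdot \frac{73}{5} = \frac{657}{5}$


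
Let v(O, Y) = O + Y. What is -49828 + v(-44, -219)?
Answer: -50091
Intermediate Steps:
-49828 + v(-44, -219) = -49828 + (-44 - 219) = -49828 - 263 = -50091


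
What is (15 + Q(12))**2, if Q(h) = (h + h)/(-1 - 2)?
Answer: 49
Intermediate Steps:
Q(h) = -2*h/3 (Q(h) = (2*h)/(-3) = (2*h)*(-1/3) = -2*h/3)
(15 + Q(12))**2 = (15 - 2/3*12)**2 = (15 - 8)**2 = 7**2 = 49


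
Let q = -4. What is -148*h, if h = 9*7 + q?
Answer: -8732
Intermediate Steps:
h = 59 (h = 9*7 - 4 = 63 - 4 = 59)
-148*h = -148*59 = -8732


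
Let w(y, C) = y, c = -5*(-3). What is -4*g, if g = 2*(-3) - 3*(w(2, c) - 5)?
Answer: -12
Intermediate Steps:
c = 15
g = 3 (g = 2*(-3) - 3*(2 - 5) = -6 - 3*(-3) = -6 + 9 = 3)
-4*g = -4*3 = -12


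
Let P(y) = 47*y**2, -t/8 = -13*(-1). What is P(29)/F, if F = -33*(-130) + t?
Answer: 39527/4186 ≈ 9.4427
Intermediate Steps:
t = -104 (t = -(-104)*(-1) = -8*13 = -104)
F = 4186 (F = -33*(-130) - 104 = 4290 - 104 = 4186)
P(29)/F = (47*29**2)/4186 = (47*841)*(1/4186) = 39527*(1/4186) = 39527/4186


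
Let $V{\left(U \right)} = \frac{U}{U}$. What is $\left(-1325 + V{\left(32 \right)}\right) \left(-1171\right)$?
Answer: $1550404$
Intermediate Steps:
$V{\left(U \right)} = 1$
$\left(-1325 + V{\left(32 \right)}\right) \left(-1171\right) = \left(-1325 + 1\right) \left(-1171\right) = \left(-1324\right) \left(-1171\right) = 1550404$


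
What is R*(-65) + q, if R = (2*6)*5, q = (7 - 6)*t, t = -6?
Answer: -3906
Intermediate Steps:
q = -6 (q = (7 - 6)*(-6) = 1*(-6) = -6)
R = 60 (R = 12*5 = 60)
R*(-65) + q = 60*(-65) - 6 = -3900 - 6 = -3906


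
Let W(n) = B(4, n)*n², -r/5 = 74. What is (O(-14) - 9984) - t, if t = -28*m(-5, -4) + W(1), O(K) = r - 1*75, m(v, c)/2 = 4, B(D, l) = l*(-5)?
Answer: -10200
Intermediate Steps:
B(D, l) = -5*l
r = -370 (r = -5*74 = -370)
m(v, c) = 8 (m(v, c) = 2*4 = 8)
W(n) = -5*n³ (W(n) = (-5*n)*n² = -5*n³)
O(K) = -445 (O(K) = -370 - 1*75 = -370 - 75 = -445)
t = -229 (t = -28*8 - 5*1³ = -224 - 5*1 = -224 - 5 = -229)
(O(-14) - 9984) - t = (-445 - 9984) - 1*(-229) = -10429 + 229 = -10200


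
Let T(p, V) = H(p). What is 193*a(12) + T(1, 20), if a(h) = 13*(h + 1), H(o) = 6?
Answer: 32623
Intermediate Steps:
T(p, V) = 6
a(h) = 13 + 13*h (a(h) = 13*(1 + h) = 13 + 13*h)
193*a(12) + T(1, 20) = 193*(13 + 13*12) + 6 = 193*(13 + 156) + 6 = 193*169 + 6 = 32617 + 6 = 32623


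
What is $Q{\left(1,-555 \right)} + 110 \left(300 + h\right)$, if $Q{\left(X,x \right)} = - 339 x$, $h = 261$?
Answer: $249855$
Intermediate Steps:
$Q{\left(1,-555 \right)} + 110 \left(300 + h\right) = \left(-339\right) \left(-555\right) + 110 \left(300 + 261\right) = 188145 + 110 \cdot 561 = 188145 + 61710 = 249855$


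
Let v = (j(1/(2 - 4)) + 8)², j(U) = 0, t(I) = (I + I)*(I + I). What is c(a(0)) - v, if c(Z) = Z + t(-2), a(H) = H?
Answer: -48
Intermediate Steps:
t(I) = 4*I² (t(I) = (2*I)*(2*I) = 4*I²)
c(Z) = 16 + Z (c(Z) = Z + 4*(-2)² = Z + 4*4 = Z + 16 = 16 + Z)
v = 64 (v = (0 + 8)² = 8² = 64)
c(a(0)) - v = (16 + 0) - 1*64 = 16 - 64 = -48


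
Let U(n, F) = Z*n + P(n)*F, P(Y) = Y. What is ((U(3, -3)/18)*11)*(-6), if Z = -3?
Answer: 66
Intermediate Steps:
U(n, F) = -3*n + F*n (U(n, F) = -3*n + n*F = -3*n + F*n)
((U(3, -3)/18)*11)*(-6) = (((3*(-3 - 3))/18)*11)*(-6) = (((3*(-6))*(1/18))*11)*(-6) = (-18*1/18*11)*(-6) = -1*11*(-6) = -11*(-6) = 66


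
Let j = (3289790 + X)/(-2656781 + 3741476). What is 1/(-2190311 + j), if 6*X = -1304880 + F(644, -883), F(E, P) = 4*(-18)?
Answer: -1084695/2375816317847 ≈ -4.5656e-7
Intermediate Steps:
F(E, P) = -72
X = -217492 (X = (-1304880 - 72)/6 = (⅙)*(-1304952) = -217492)
j = 3072298/1084695 (j = (3289790 - 217492)/(-2656781 + 3741476) = 3072298/1084695 ≈ 2.8324)
1/(-2190311 + j) = 1/(-2190311 + 3072298/1084695) = 1/(-2375816317847/1084695) = -1084695/2375816317847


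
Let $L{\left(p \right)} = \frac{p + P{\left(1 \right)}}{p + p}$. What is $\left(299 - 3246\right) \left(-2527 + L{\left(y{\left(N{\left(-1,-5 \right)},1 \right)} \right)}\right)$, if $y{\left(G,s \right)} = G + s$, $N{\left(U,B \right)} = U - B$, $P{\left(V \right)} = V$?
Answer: $\frac{37226504}{5} \approx 7.4453 \cdot 10^{6}$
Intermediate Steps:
$L{\left(p \right)} = \frac{1 + p}{2 p}$ ($L{\left(p \right)} = \frac{p + 1}{p + p} = \frac{1 + p}{2 p}$)
$\left(299 - 3246\right) \left(-2527 + L{\left(y{\left(N{\left(-1,-5 \right)},1 \right)} \right)}\right) = \left(299 - 3246\right) \left(-2527 + \frac{1 + \left(\left(-1 - -5\right) + 1\right)}{2 \left(\left(-1 - -5\right) + 1\right)}\right) = - 2947 \left(-2527 + \frac{1 + \left(\left(-1 + 5\right) + 1\right)}{2 \left(\left(-1 + 5\right) + 1\right)}\right) = - 2947 \left(-2527 + \frac{1 + \left(4 + 1\right)}{2 \left(4 + 1\right)}\right) = - 2947 \left(-2527 + \frac{1 + 5}{2 \cdot 5}\right) = - 2947 \left(-2527 + \frac{1}{2} \cdot \frac{1}{5} \cdot 6\right) = - 2947 \left(-2527 + \frac{3}{5}\right) = \left(-2947\right) \left(- \frac{12632}{5}\right) = \frac{37226504}{5}$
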